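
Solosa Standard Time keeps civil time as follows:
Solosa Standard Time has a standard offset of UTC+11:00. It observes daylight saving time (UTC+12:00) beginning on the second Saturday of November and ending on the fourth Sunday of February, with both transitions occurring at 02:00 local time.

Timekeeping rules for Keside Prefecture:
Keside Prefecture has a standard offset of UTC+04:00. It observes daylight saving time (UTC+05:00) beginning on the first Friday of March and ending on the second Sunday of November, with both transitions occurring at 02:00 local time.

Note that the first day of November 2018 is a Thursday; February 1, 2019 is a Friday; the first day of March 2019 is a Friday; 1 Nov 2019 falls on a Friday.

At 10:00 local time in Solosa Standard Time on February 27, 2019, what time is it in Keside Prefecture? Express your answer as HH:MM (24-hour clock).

03:00

1 November 2018 is a Thursday, so the first Saturday is November 3 and the second is November 10.
1 February 2019 is a Friday, so the first Sunday is February 3 and the fourth is February 24.
February 27, 2019 does not fall between 10 November 2018 and 24 February 2019, so daylight saving is not in effect and Solosa Standard Time is at UTC+11:00.
10:00 Solosa Standard Time − 11h = 23:00 UTC (rolling into the previous day, 26 February 2019).
1 March 2019 is a Friday, so the first Friday is March 1.
1 November 2019 is a Friday, so the first Sunday is November 3 and the second is November 10.
At the standard offset (UTC+04:00), 23:00 UTC + 4h = 03:00 Keside Prefecture standard time (rolling into the next day, 27 February 2019).
The standard-time date in Keside Prefecture, February 27, 2019, does not fall between 1 March and 10 November, so daylight saving is not in effect and Keside Prefecture is at UTC+04:00.
23:00 UTC + 4h = 03:00 Keside Prefecture (rolling into the next day, 27 February 2019).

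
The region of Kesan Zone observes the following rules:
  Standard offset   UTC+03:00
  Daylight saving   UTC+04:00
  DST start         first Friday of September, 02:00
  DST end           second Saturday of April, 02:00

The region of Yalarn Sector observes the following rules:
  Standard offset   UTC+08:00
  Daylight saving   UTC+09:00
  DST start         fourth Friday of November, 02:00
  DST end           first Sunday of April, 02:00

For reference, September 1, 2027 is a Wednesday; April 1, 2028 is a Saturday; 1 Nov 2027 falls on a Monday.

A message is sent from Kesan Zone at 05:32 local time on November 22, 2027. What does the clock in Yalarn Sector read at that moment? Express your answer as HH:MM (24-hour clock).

1 September 2027 is a Wednesday, so the first Friday is September 3.
1 April 2028 is a Saturday, so the first Saturday is April 1 and the second is April 8.
Daylight saving runs 3 September 2027 – 8 April 2028; November 22, 2027 is inside that window, so Kesan Zone is at UTC+04:00.
05:32 Kesan Zone − 4h = 01:32 UTC.
1 November 2027 is a Monday, so the first Friday is November 5 and the fourth is November 26.
1 April 2028 is a Saturday, so the first Sunday is April 2.
At the standard offset (UTC+08:00), 01:32 UTC + 8h = 09:32 Yalarn Sector standard time.
The standard-time date in Yalarn Sector, November 22, 2027, is outside the daylight-saving period (26 November 2027 – 2 April 2028), so Yalarn Sector is on standard time, UTC+08:00.
01:32 UTC + 8h = 09:32 Yalarn Sector.

09:32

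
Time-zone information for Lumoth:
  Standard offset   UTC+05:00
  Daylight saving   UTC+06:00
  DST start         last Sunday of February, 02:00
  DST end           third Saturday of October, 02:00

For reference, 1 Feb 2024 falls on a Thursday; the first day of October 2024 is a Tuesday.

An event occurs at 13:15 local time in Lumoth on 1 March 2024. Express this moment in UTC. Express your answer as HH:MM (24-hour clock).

1 February 2024 is a Thursday, so Sundays fall on 4, 11, 18, 25; the last is February 25.
1 October 2024 is a Tuesday, so the first Saturday is October 5 and the third is October 19.
Daylight saving runs 25 February – 19 October; 1 March 2024 is inside that window, so Lumoth is at UTC+06:00.
13:15 local − 6h = 07:15 UTC.

07:15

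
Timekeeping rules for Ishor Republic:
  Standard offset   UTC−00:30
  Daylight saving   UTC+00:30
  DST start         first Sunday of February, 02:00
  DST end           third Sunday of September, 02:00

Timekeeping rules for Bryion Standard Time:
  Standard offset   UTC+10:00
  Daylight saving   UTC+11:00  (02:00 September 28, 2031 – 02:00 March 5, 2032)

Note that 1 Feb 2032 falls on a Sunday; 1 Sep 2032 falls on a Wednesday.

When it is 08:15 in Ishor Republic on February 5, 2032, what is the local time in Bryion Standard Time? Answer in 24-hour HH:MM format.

1 February 2032 is a Sunday, so the first Sunday is February 1.
1 September 2032 is a Wednesday, so the first Sunday is September 5 and the third is September 19.
February 5, 2032 falls between 1 February and 19 September, so daylight saving is in effect and Ishor Republic is at UTC+00:30.
08:15 Ishor Republic − 0h30m = 07:45 UTC.
At the standard offset (UTC+10:00), 07:45 UTC + 10h = 17:45 Bryion Standard Time standard time.
The standard-time date in Bryion Standard Time, February 5, 2032, falls between 28 September 2031 and 5 March 2032, so daylight saving is in effect and Bryion Standard Time is at UTC+11:00.
07:45 UTC + 11h = 18:45 Bryion Standard Time.

18:45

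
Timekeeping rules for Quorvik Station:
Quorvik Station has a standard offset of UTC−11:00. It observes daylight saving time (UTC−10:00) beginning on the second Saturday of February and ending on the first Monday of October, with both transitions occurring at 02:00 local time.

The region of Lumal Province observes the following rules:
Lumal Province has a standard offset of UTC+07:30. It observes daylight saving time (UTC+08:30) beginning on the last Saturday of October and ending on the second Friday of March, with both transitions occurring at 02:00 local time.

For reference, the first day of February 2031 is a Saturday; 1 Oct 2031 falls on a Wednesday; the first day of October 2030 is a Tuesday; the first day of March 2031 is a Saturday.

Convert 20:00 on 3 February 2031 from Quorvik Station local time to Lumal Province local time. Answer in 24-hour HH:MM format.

1 February 2031 is a Saturday, so the first Saturday is February 1 and the second is February 8.
1 October 2031 is a Wednesday, so the first Monday is October 6.
3 February 2031 does not fall between 8 February and 6 October, so daylight saving is not in effect and Quorvik Station is at UTC−11:00.
20:00 Quorvik Station + 11h = 07:00 UTC (rolling into the next day, 4 February 2031).
1 October 2030 is a Tuesday, so Saturdays fall on 5, 12, 19, 26; the last is October 26.
1 March 2031 is a Saturday, so the first Friday is March 7 and the second is March 14.
At the standard offset (UTC+07:30), 07:00 UTC + 7h30m = 14:30 Lumal Province standard time.
The standard-time date in Lumal Province, 4 February 2031, falls between 26 October 2030 and 14 March 2031, so daylight saving is in effect and Lumal Province is at UTC+08:30.
07:00 UTC + 8h30m = 15:30 Lumal Province.

15:30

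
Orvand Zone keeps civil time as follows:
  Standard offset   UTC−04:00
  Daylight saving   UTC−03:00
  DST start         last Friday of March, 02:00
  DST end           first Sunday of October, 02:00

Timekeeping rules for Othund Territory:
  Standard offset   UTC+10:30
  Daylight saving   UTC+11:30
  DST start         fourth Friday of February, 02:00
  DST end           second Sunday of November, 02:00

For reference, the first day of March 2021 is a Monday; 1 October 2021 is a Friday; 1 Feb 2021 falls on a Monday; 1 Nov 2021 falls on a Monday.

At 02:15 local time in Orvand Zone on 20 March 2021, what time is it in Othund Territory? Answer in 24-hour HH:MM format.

1 March 2021 is a Monday, so Fridays fall on 5, 12, 19, 26; the last is March 26.
1 October 2021 is a Friday, so the first Sunday is October 3.
Daylight saving runs 26 March – 3 October; 20 March 2021 is outside that window, so Orvand Zone is on standard time at UTC−04:00.
02:15 Orvand Zone + 4h = 06:15 UTC.
1 February 2021 is a Monday, so the first Friday is February 5 and the fourth is February 26.
1 November 2021 is a Monday, so the first Sunday is November 7 and the second is November 14.
At the standard offset (UTC+10:30), 06:15 UTC + 10h30m = 16:45 Othund Territory standard time.
Daylight saving runs 26 February – 14 November; the standard-time date in Othund Territory, 20 March 2021, is inside that window, so Othund Territory is at UTC+11:30.
06:15 UTC + 11h30m = 17:45 Othund Territory.

17:45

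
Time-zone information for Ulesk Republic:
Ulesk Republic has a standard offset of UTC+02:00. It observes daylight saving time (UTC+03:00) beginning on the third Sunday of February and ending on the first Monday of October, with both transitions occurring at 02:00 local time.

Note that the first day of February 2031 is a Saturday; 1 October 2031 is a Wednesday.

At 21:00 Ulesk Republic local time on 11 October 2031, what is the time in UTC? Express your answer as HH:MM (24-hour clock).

19:00

1 February 2031 is a Saturday, so the first Sunday is February 2 and the third is February 16.
1 October 2031 is a Wednesday, so the first Monday is October 6.
Daylight saving runs 16 February – 6 October; 11 October 2031 is outside that window, so Ulesk Republic is on standard time at UTC+02:00.
21:00 local − 2h = 19:00 UTC.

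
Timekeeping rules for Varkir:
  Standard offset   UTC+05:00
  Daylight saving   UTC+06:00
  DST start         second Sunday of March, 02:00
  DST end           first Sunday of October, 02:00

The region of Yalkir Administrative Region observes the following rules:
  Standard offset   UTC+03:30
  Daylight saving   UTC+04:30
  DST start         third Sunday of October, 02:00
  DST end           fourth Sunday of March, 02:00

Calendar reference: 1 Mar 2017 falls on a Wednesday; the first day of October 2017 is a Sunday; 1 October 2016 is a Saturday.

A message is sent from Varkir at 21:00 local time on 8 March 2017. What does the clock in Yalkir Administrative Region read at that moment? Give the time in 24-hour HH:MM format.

20:30

1 March 2017 is a Wednesday, so the first Sunday is March 5 and the second is March 12.
1 October 2017 is a Sunday, so the first Sunday is October 1.
8 March 2017 does not fall between 12 March and 1 October, so daylight saving is not in effect and Varkir is at UTC+05:00.
21:00 Varkir − 5h = 16:00 UTC.
1 October 2016 is a Saturday, so the first Sunday is October 2 and the third is October 16.
1 March 2017 is a Wednesday, so the first Sunday is March 5 and the fourth is March 26.
At the standard offset (UTC+03:30), 16:00 UTC + 3h30m = 19:30 Yalkir Administrative Region standard time.
The standard-time date in Yalkir Administrative Region, 8 March 2017, lies within the daylight-saving period (16 October 2016 – 26 March 2017), so Yalkir Administrative Region is on daylight time, UTC+04:30.
16:00 UTC + 4h30m = 20:30 Yalkir Administrative Region.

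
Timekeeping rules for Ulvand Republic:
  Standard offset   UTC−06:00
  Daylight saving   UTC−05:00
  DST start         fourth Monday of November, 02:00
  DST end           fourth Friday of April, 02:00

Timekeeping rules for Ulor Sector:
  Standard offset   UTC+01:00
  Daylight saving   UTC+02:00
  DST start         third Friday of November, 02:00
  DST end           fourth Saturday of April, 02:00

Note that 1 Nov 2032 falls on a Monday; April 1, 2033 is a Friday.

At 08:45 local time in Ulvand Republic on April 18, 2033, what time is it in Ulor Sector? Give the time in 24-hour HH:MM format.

1 November 2032 is a Monday, so the first Monday is November 1 and the fourth is November 22.
1 April 2033 is a Friday, so the first Friday is April 1 and the fourth is April 22.
April 18, 2033 lies within the daylight-saving period (22 November 2032 – 22 April 2033), so Ulvand Republic is on daylight time, UTC−05:00.
08:45 Ulvand Republic + 5h = 13:45 UTC.
1 November 2032 is a Monday, so the first Friday is November 5 and the third is November 19.
1 April 2033 is a Friday, so the first Saturday is April 2 and the fourth is April 23.
At the standard offset (UTC+01:00), 13:45 UTC + 1h = 14:45 Ulor Sector standard time.
The standard-time date in Ulor Sector, April 18, 2033, lies within the daylight-saving period (19 November 2032 – 23 April 2033), so Ulor Sector is on daylight time, UTC+02:00.
13:45 UTC + 2h = 15:45 Ulor Sector.

15:45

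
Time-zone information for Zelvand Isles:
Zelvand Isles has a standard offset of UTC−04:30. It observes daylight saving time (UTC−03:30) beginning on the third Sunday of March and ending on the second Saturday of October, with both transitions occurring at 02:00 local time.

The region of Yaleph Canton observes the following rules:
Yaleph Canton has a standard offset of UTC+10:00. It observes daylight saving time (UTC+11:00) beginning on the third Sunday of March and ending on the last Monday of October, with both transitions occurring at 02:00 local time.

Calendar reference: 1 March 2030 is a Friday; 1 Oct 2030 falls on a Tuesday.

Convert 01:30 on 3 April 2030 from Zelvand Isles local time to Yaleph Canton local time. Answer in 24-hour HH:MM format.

16:00

1 March 2030 is a Friday, so the first Sunday is March 3 and the third is March 17.
1 October 2030 is a Tuesday, so the first Saturday is October 5 and the second is October 12.
3 April 2030 falls between 17 March and 12 October, so daylight saving is in effect and Zelvand Isles is at UTC−03:30.
01:30 Zelvand Isles + 3h30m = 05:00 UTC.
1 March 2030 is a Friday, so the first Sunday is March 3 and the third is March 17.
1 October 2030 is a Tuesday, so Mondays fall on 7, 14, 21, 28; the last is October 28.
At the standard offset (UTC+10:00), 05:00 UTC + 10h = 15:00 Yaleph Canton standard time.
Daylight saving runs 17 March – 28 October; the standard-time date in Yaleph Canton, 3 April 2030, is inside that window, so Yaleph Canton is at UTC+11:00.
05:00 UTC + 11h = 16:00 Yaleph Canton.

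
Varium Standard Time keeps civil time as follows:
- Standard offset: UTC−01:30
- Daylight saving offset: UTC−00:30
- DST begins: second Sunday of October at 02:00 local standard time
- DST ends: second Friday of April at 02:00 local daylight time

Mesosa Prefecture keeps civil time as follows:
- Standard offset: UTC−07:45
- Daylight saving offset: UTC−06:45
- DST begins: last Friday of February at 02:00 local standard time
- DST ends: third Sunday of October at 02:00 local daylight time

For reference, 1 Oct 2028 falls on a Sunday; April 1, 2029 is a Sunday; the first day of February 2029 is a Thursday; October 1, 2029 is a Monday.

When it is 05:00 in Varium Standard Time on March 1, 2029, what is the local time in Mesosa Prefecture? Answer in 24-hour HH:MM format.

22:45

1 October 2028 is a Sunday, so the first Sunday is October 1 and the second is October 8.
1 April 2029 is a Sunday, so the first Friday is April 6 and the second is April 13.
March 1, 2029 lies within the daylight-saving period (8 October 2028 – 13 April 2029), so Varium Standard Time is on daylight time, UTC−00:30.
05:00 Varium Standard Time + 0h30m = 05:30 UTC.
1 February 2029 is a Thursday, so Fridays fall on 2, 9, 16, 23; the last is February 23.
1 October 2029 is a Monday, so the first Sunday is October 7 and the third is October 21.
At the standard offset (UTC−07:45), 05:30 UTC − 7h45m = 21:45 Mesosa Prefecture standard time (rolling into the previous day, 28 February 2029).
The standard-time date in Mesosa Prefecture, February 28, 2029, falls between 23 February and 21 October, so daylight saving is in effect and Mesosa Prefecture is at UTC−06:45.
05:30 UTC − 6h45m = 22:45 Mesosa Prefecture (rolling into the previous day, 28 February 2029).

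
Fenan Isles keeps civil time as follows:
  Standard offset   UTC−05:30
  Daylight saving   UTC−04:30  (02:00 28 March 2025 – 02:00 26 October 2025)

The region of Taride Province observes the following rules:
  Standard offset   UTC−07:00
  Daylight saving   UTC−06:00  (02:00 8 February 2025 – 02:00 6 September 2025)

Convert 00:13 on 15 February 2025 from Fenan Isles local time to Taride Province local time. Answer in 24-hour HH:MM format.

Daylight saving runs 28 March – 26 October; 15 February 2025 is outside that window, so Fenan Isles is on standard time at UTC−05:30.
00:13 Fenan Isles + 5h30m = 05:43 UTC.
At the standard offset (UTC−07:00), 05:43 UTC − 7h = 22:43 Taride Province standard time (rolling into the previous day, 14 February 2025).
Daylight saving runs 8 February – 6 September; the standard-time date in Taride Province, 14 February 2025, is inside that window, so Taride Province is at UTC−06:00.
05:43 UTC − 6h = 23:43 Taride Province (rolling into the previous day, 14 February 2025).

23:43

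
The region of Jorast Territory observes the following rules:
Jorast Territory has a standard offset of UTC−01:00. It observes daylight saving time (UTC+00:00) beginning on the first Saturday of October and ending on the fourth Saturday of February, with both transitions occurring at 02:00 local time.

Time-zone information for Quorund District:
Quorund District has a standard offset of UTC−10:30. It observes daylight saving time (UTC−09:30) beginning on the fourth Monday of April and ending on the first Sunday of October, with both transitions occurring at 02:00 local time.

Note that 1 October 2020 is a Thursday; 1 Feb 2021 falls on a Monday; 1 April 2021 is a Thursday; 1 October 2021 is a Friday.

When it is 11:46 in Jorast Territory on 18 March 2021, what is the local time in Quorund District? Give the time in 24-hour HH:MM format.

1 October 2020 is a Thursday, so the first Saturday is October 3.
1 February 2021 is a Monday, so the first Saturday is February 6 and the fourth is February 27.
18 March 2021 is outside the daylight-saving period (3 October 2020 – 27 February 2021), so Jorast Territory is on standard time, UTC−01:00.
11:46 Jorast Territory + 1h = 12:46 UTC.
1 April 2021 is a Thursday, so the first Monday is April 5 and the fourth is April 26.
1 October 2021 is a Friday, so the first Sunday is October 3.
At the standard offset (UTC−10:30), 12:46 UTC − 10h30m = 02:16 Quorund District standard time.
The standard-time date in Quorund District, 18 March 2021, does not fall between 26 April and 3 October, so daylight saving is not in effect and Quorund District is at UTC−10:30.
12:46 UTC − 10h30m = 02:16 Quorund District.

02:16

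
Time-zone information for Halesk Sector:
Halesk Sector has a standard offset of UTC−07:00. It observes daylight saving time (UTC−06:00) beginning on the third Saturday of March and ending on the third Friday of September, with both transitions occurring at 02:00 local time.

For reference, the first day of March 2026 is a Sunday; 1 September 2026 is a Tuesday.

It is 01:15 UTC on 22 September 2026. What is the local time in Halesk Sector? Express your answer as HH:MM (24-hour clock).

18:15

1 March 2026 is a Sunday, so the first Saturday is March 7 and the third is March 21.
1 September 2026 is a Tuesday, so the first Friday is September 4 and the third is September 18.
At the standard offset (UTC−07:00), 01:15 UTC − 7h = 18:15 Halesk Sector standard time (rolling into the previous day, 21 September 2026).
Daylight saving runs 21 March – 18 September; the standard-time date in Halesk Sector, 21 September 2026, is outside that window, so Halesk Sector is on standard time at UTC−07:00.
01:15 UTC − 7h = 18:15 local (rolling into the previous day, 21 September 2026).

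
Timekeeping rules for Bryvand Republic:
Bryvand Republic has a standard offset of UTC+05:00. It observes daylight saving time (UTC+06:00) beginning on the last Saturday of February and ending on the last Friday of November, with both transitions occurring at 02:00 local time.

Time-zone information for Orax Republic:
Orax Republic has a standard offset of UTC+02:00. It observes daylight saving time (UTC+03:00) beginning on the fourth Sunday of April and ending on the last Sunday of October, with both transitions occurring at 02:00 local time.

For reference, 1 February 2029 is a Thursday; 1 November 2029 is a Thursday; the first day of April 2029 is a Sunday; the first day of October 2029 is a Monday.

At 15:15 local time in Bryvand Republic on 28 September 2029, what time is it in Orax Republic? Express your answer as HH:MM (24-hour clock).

1 February 2029 is a Thursday, so Saturdays fall on 3, 10, 17, 24; the last is February 24.
1 November 2029 is a Thursday, so Fridays fall on 2, 9, 16, 23, 30; the last is November 30.
Daylight saving runs 24 February – 30 November; 28 September 2029 is inside that window, so Bryvand Republic is at UTC+06:00.
15:15 Bryvand Republic − 6h = 09:15 UTC.
1 April 2029 is a Sunday, so the first Sunday is April 1 and the fourth is April 22.
1 October 2029 is a Monday, so Sundays fall on 7, 14, 21, 28; the last is October 28.
At the standard offset (UTC+02:00), 09:15 UTC + 2h = 11:15 Orax Republic standard time.
The standard-time date in Orax Republic, 28 September 2029, lies within the daylight-saving period (22 April – 28 October), so Orax Republic is on daylight time, UTC+03:00.
09:15 UTC + 3h = 12:15 Orax Republic.

12:15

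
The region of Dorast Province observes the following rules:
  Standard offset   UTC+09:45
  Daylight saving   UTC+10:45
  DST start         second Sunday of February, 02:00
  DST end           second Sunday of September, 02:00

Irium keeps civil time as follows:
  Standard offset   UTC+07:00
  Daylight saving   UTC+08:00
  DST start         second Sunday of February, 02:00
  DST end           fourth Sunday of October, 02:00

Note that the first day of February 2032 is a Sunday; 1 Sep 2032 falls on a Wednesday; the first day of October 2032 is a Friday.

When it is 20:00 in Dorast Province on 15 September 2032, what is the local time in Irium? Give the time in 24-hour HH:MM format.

18:15

1 February 2032 is a Sunday, so the first Sunday is February 1 and the second is February 8.
1 September 2032 is a Wednesday, so the first Sunday is September 5 and the second is September 12.
Daylight saving runs 8 February – 12 September; 15 September 2032 is outside that window, so Dorast Province is on standard time at UTC+09:45.
20:00 Dorast Province − 9h45m = 10:15 UTC.
1 February 2032 is a Sunday, so the first Sunday is February 1 and the second is February 8.
1 October 2032 is a Friday, so the first Sunday is October 3 and the fourth is October 24.
At the standard offset (UTC+07:00), 10:15 UTC + 7h = 17:15 Irium standard time.
Daylight saving runs 8 February – 24 October; the standard-time date in Irium, 15 September 2032, is inside that window, so Irium is at UTC+08:00.
10:15 UTC + 8h = 18:15 Irium.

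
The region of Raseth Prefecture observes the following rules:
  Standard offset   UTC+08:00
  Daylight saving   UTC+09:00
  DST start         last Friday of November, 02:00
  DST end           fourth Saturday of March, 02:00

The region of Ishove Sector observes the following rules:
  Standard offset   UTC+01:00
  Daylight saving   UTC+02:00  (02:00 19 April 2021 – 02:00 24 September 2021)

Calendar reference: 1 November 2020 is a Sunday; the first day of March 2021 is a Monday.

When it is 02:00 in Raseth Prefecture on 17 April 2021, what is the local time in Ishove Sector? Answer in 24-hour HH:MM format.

19:00

1 November 2020 is a Sunday, so Fridays fall on 6, 13, 20, 27; the last is November 27.
1 March 2021 is a Monday, so the first Saturday is March 6 and the fourth is March 27.
17 April 2021 does not fall between 27 November 2020 and 27 March 2021, so daylight saving is not in effect and Raseth Prefecture is at UTC+08:00.
02:00 Raseth Prefecture − 8h = 18:00 UTC (rolling into the previous day, 16 April 2021).
At the standard offset (UTC+01:00), 18:00 UTC + 1h = 19:00 Ishove Sector standard time.
The standard-time date in Ishove Sector, 16 April 2021, does not fall between 19 April and 24 September, so daylight saving is not in effect and Ishove Sector is at UTC+01:00.
18:00 UTC + 1h = 19:00 Ishove Sector.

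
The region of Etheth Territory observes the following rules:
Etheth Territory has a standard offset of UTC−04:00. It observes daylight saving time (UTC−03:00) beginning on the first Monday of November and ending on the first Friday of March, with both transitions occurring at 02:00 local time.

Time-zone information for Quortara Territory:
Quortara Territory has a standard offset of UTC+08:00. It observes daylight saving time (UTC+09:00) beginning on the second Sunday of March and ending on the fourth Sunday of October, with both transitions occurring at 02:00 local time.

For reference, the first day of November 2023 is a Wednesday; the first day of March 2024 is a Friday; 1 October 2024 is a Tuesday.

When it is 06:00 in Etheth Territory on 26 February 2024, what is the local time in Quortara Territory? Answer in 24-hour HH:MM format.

17:00

1 November 2023 is a Wednesday, so the first Monday is November 6.
1 March 2024 is a Friday, so the first Friday is March 1.
26 February 2024 falls between 6 November 2023 and 1 March 2024, so daylight saving is in effect and Etheth Territory is at UTC−03:00.
06:00 Etheth Territory + 3h = 09:00 UTC.
1 March 2024 is a Friday, so the first Sunday is March 3 and the second is March 10.
1 October 2024 is a Tuesday, so the first Sunday is October 6 and the fourth is October 27.
At the standard offset (UTC+08:00), 09:00 UTC + 8h = 17:00 Quortara Territory standard time.
The standard-time date in Quortara Territory, 26 February 2024, is outside the daylight-saving period (10 March – 27 October), so Quortara Territory is on standard time, UTC+08:00.
09:00 UTC + 8h = 17:00 Quortara Territory.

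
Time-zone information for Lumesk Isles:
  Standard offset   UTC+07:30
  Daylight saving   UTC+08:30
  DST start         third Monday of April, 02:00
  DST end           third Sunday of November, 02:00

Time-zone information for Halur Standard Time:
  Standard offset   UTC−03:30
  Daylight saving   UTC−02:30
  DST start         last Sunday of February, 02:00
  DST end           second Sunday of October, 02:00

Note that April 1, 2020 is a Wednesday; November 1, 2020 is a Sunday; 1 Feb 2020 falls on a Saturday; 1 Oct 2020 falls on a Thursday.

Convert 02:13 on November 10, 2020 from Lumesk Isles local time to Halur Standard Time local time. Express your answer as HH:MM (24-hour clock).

1 April 2020 is a Wednesday, so the first Monday is April 6 and the third is April 20.
1 November 2020 is a Sunday, so the first Sunday is November 1 and the third is November 15.
Daylight saving runs 20 April – 15 November; November 10, 2020 is inside that window, so Lumesk Isles is at UTC+08:30.
02:13 Lumesk Isles − 8h30m = 17:43 UTC (rolling into the previous day, 9 November 2020).
1 February 2020 is a Saturday, so Sundays fall on 2, 9, 16, 23; the last is February 23.
1 October 2020 is a Thursday, so the first Sunday is October 4 and the second is October 11.
At the standard offset (UTC−03:30), 17:43 UTC − 3h30m = 14:13 Halur Standard Time standard time.
Daylight saving runs 23 February – 11 October; the standard-time date in Halur Standard Time, November 9, 2020, is outside that window, so Halur Standard Time is on standard time at UTC−03:30.
17:43 UTC − 3h30m = 14:13 Halur Standard Time.

14:13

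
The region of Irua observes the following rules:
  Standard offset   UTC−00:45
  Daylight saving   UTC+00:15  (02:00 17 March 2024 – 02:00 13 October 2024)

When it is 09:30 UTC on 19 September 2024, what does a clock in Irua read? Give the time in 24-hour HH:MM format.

09:45

At the standard offset (UTC−00:45), 09:30 UTC − 0h45m = 08:45 Irua standard time.
The standard-time date in Irua, 19 September 2024, falls between 17 March and 13 October, so daylight saving is in effect and Irua is at UTC+00:15.
09:30 UTC + 0h15m = 09:45 local.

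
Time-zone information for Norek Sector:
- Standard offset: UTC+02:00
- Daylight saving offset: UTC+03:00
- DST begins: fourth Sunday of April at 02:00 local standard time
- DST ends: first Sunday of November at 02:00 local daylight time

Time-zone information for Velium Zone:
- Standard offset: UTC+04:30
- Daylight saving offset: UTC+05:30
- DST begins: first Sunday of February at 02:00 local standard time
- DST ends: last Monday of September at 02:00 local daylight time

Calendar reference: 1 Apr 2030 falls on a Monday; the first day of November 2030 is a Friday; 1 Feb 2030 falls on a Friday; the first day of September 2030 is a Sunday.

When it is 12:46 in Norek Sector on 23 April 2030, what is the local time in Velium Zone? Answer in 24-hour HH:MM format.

1 April 2030 is a Monday, so the first Sunday is April 7 and the fourth is April 28.
1 November 2030 is a Friday, so the first Sunday is November 3.
Daylight saving runs 28 April – 3 November; 23 April 2030 is outside that window, so Norek Sector is on standard time at UTC+02:00.
12:46 Norek Sector − 2h = 10:46 UTC.
1 February 2030 is a Friday, so the first Sunday is February 3.
1 September 2030 is a Sunday, so Mondays fall on 2, 9, 16, 23, 30; the last is September 30.
At the standard offset (UTC+04:30), 10:46 UTC + 4h30m = 15:16 Velium Zone standard time.
The standard-time date in Velium Zone, 23 April 2030, falls between 3 February and 30 September, so daylight saving is in effect and Velium Zone is at UTC+05:30.
10:46 UTC + 5h30m = 16:16 Velium Zone.

16:16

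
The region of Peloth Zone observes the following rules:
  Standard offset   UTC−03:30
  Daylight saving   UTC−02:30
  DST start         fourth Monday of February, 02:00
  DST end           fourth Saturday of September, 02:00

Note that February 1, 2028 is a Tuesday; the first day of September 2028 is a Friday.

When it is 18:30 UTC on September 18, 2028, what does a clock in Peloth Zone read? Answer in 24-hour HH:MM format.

1 February 2028 is a Tuesday, so the first Monday is February 7 and the fourth is February 28.
1 September 2028 is a Friday, so the first Saturday is September 2 and the fourth is September 23.
At the standard offset (UTC−03:30), 18:30 UTC − 3h30m = 15:00 Peloth Zone standard time.
The standard-time date in Peloth Zone, September 18, 2028, falls between 28 February and 23 September, so daylight saving is in effect and Peloth Zone is at UTC−02:30.
18:30 UTC − 2h30m = 16:00 local.

16:00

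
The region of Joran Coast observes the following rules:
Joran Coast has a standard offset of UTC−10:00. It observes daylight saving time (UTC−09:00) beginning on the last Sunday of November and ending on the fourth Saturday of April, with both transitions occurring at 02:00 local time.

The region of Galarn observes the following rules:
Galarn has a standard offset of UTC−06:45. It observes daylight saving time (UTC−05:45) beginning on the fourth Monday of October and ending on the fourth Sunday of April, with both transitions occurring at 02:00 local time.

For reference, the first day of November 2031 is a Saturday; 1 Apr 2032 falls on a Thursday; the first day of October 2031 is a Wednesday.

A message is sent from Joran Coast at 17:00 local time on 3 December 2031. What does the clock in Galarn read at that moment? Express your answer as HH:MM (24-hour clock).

1 November 2031 is a Saturday, so Sundays fall on 2, 9, 16, 23, 30; the last is November 30.
1 April 2032 is a Thursday, so the first Saturday is April 3 and the fourth is April 24.
3 December 2031 lies within the daylight-saving period (30 November 2031 – 24 April 2032), so Joran Coast is on daylight time, UTC−09:00.
17:00 Joran Coast + 9h = 02:00 UTC (rolling into the next day, 4 December 2031).
1 October 2031 is a Wednesday, so the first Monday is October 6 and the fourth is October 27.
1 April 2032 is a Thursday, so the first Sunday is April 4 and the fourth is April 25.
At the standard offset (UTC−06:45), 02:00 UTC − 6h45m = 19:15 Galarn standard time (rolling into the previous day, 3 December 2031).
Daylight saving runs 27 October 2031 – 25 April 2032; the standard-time date in Galarn, 3 December 2031, is inside that window, so Galarn is at UTC−05:45.
02:00 UTC − 5h45m = 20:15 Galarn (rolling into the previous day, 3 December 2031).

20:15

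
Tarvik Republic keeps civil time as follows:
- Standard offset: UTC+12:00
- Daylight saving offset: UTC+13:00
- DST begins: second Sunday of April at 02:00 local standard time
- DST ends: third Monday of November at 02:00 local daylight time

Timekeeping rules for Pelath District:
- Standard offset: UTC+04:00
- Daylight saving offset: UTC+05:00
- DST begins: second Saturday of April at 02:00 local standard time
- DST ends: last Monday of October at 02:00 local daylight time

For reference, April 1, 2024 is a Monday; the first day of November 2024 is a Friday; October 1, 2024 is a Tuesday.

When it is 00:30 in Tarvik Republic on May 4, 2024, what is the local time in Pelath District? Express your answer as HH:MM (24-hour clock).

16:30

1 April 2024 is a Monday, so the first Sunday is April 7 and the second is April 14.
1 November 2024 is a Friday, so the first Monday is November 4 and the third is November 18.
May 4, 2024 falls between 14 April and 18 November, so daylight saving is in effect and Tarvik Republic is at UTC+13:00.
00:30 Tarvik Republic − 13h = 11:30 UTC (rolling into the previous day, 3 May 2024).
1 April 2024 is a Monday, so the first Saturday is April 6 and the second is April 13.
1 October 2024 is a Tuesday, so Mondays fall on 7, 14, 21, 28; the last is October 28.
At the standard offset (UTC+04:00), 11:30 UTC + 4h = 15:30 Pelath District standard time.
Daylight saving runs 13 April – 28 October; the standard-time date in Pelath District, May 3, 2024, is inside that window, so Pelath District is at UTC+05:00.
11:30 UTC + 5h = 16:30 Pelath District.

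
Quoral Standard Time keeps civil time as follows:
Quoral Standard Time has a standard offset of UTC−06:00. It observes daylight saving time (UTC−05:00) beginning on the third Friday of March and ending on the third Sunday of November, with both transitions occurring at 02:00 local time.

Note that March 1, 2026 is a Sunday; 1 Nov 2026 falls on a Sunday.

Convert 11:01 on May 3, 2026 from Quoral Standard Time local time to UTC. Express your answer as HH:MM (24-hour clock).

16:01

1 March 2026 is a Sunday, so the first Friday is March 6 and the third is March 20.
1 November 2026 is a Sunday, so the first Sunday is November 1 and the third is November 15.
May 3, 2026 falls between 20 March and 15 November, so daylight saving is in effect and Quoral Standard Time is at UTC−05:00.
11:01 local + 5h = 16:01 UTC.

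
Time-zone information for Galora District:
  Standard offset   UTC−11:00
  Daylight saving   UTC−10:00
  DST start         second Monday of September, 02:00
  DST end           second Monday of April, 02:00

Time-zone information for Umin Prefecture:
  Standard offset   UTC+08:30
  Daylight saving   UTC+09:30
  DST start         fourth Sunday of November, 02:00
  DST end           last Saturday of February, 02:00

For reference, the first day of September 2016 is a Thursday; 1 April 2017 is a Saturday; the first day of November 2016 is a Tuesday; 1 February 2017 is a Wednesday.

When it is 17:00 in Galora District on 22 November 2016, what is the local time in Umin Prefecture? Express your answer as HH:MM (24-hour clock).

1 September 2016 is a Thursday, so the first Monday is September 5 and the second is September 12.
1 April 2017 is a Saturday, so the first Monday is April 3 and the second is April 10.
22 November 2016 lies within the daylight-saving period (12 September 2016 – 10 April 2017), so Galora District is on daylight time, UTC−10:00.
17:00 Galora District + 10h = 03:00 UTC (rolling into the next day, 23 November 2016).
1 November 2016 is a Tuesday, so the first Sunday is November 6 and the fourth is November 27.
1 February 2017 is a Wednesday, so Saturdays fall on 4, 11, 18, 25; the last is February 25.
At the standard offset (UTC+08:30), 03:00 UTC + 8h30m = 11:30 Umin Prefecture standard time.
Daylight saving runs 27 November 2016 – 25 February 2017; the standard-time date in Umin Prefecture, 23 November 2016, is outside that window, so Umin Prefecture is on standard time at UTC+08:30.
03:00 UTC + 8h30m = 11:30 Umin Prefecture.

11:30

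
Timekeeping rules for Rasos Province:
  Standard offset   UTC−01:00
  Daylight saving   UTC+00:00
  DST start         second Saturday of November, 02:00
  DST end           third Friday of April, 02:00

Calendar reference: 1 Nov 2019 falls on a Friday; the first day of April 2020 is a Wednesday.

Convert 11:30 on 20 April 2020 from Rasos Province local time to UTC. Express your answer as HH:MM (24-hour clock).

1 November 2019 is a Friday, so the first Saturday is November 2 and the second is November 9.
1 April 2020 is a Wednesday, so the first Friday is April 3 and the third is April 17.
20 April 2020 does not fall between 9 November 2019 and 17 April 2020, so daylight saving is not in effect and Rasos Province is at UTC−01:00.
11:30 local + 1h = 12:30 UTC.

12:30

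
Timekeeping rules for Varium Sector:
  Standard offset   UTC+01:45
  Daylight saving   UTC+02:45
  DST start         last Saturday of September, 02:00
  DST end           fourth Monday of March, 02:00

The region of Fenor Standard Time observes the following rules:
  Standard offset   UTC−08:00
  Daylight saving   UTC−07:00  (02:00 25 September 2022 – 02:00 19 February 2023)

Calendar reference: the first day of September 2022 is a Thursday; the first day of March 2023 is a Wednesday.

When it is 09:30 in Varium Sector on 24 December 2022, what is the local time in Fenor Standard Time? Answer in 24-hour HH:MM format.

23:45

1 September 2022 is a Thursday, so Saturdays fall on 3, 10, 17, 24; the last is September 24.
1 March 2023 is a Wednesday, so the first Monday is March 6 and the fourth is March 27.
24 December 2022 lies within the daylight-saving period (24 September 2022 – 27 March 2023), so Varium Sector is on daylight time, UTC+02:45.
09:30 Varium Sector − 2h45m = 06:45 UTC.
At the standard offset (UTC−08:00), 06:45 UTC − 8h = 22:45 Fenor Standard Time standard time (rolling into the previous day, 23 December 2022).
The standard-time date in Fenor Standard Time, 23 December 2022, falls between 25 September 2022 and 19 February 2023, so daylight saving is in effect and Fenor Standard Time is at UTC−07:00.
06:45 UTC − 7h = 23:45 Fenor Standard Time (rolling into the previous day, 23 December 2022).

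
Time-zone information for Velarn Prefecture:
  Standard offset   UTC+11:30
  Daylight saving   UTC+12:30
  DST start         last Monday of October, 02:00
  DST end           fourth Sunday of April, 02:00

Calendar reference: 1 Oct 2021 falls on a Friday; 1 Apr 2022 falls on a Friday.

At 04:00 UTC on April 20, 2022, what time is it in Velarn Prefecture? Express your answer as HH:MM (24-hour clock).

16:30

1 October 2021 is a Friday, so Mondays fall on 4, 11, 18, 25; the last is October 25.
1 April 2022 is a Friday, so the first Sunday is April 3 and the fourth is April 24.
At the standard offset (UTC+11:30), 04:00 UTC + 11h30m = 15:30 Velarn Prefecture standard time.
Daylight saving runs 25 October 2021 – 24 April 2022; the standard-time date in Velarn Prefecture, April 20, 2022, is inside that window, so Velarn Prefecture is at UTC+12:30.
04:00 UTC + 12h30m = 16:30 local.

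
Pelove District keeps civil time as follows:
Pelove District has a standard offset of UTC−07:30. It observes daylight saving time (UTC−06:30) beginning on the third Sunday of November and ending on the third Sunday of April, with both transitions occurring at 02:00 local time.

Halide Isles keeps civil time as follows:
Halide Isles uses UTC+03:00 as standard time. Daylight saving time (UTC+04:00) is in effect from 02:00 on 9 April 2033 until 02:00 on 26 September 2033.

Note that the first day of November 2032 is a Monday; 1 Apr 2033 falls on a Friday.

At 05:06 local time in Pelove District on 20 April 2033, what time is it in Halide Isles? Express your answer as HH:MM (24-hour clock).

16:36

1 November 2032 is a Monday, so the first Sunday is November 7 and the third is November 21.
1 April 2033 is a Friday, so the first Sunday is April 3 and the third is April 17.
20 April 2033 is outside the daylight-saving period (21 November 2032 – 17 April 2033), so Pelove District is on standard time, UTC−07:30.
05:06 Pelove District + 7h30m = 12:36 UTC.
At the standard offset (UTC+03:00), 12:36 UTC + 3h = 15:36 Halide Isles standard time.
The standard-time date in Halide Isles, 20 April 2033, lies within the daylight-saving period (9 April – 26 September), so Halide Isles is on daylight time, UTC+04:00.
12:36 UTC + 4h = 16:36 Halide Isles.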